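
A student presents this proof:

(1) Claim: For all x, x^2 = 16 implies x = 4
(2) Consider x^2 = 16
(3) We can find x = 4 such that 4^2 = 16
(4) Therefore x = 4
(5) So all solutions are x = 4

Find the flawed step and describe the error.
Step 4: Therefore x = 4

Step 4 incorrectly concludes that x = 4 is the only solution. The proof shows that x = 4 is A solution (existence), but does not show it is the ONLY solution (uniqueness). In fact, x = -4 is also a solution since (-4)^2 = 16. Finding one solution doesn't prove there are no others.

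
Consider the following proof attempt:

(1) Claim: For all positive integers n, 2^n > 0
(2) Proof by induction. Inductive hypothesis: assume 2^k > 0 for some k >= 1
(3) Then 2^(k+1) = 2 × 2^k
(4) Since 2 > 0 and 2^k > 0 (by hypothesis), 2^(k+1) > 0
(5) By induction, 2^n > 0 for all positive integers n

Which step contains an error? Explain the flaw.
Step 5: By induction, 2^n > 0 for all positive integers n

Step 5 concludes the proof by induction, but no base case was ever established. A valid induction proof requires: (1) a base case proving 2^1 > 0, and (2) an inductive step showing IF 2^k > 0 THEN 2^(k+1) > 0. Steps 2-4 correctly establish the inductive step, but without the base case the conclusion in step 5 does not follow.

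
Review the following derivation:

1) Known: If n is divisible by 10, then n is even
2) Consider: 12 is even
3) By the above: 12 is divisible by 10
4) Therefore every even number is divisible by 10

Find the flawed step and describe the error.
Step 3: By the above: 12 is divisible by 10

Step 3 commits the fallacy of affirming the consequent. The known fact 'divisible by 10 → even' does NOT imply 'even → divisible by 10'. That would be the converse, which is false. For example, 12 is even but 12 ÷ 10 = 1.20, which is not an integer.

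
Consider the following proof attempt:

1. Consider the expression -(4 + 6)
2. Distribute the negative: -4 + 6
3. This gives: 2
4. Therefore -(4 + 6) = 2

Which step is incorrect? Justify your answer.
Step 2: Distribute the negative: -4 + 6

Step 2 incorrectly distributes the negative sign. The correct distribution is -(4 + 6) = -4 - 6 = -10. The negative must be applied to both terms, not just the first. The error treats -(4 + 6) as -4 + 6, which equals 2 instead of -10.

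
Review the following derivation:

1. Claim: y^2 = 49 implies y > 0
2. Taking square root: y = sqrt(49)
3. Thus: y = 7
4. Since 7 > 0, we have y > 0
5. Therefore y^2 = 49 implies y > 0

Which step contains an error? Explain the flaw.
Step 2: Taking square root: y = sqrt(49)

Step 2 takes the square root and assumes the positive root only. The equation y^2 = 49 actually has two solutions: y = 7 and y = -7. The proof silently assumes y > 0 without justification, then uses this assumption to conclude y > 0, which is circular. The counterexample y = -7 shows the claim is false.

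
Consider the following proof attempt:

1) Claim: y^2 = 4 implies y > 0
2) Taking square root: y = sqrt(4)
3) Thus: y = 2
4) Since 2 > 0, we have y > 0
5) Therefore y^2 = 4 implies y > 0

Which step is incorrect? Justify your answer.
Step 2: Taking square root: y = sqrt(4)

Step 2 takes the square root and assumes the positive root only. The equation y^2 = 4 actually has two solutions: y = 2 and y = -2. The proof silently assumes y > 0 without justification, then uses this assumption to conclude y > 0, which is circular. The counterexample y = -2 shows the claim is false.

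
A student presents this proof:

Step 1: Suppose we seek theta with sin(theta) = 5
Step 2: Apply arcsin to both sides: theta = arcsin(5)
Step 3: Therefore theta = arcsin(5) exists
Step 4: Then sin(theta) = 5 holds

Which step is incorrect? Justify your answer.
Step 2: Apply arcsin to both sides: theta = arcsin(5)

Step 2 applies arcsin to 5. However, arcsin(x) is only defined for x in [-1, 1] because sin(theta) can only produce values in that range. Since |5| > 1, arcsin(5) is undefined. There is no angle whose sine equals 5.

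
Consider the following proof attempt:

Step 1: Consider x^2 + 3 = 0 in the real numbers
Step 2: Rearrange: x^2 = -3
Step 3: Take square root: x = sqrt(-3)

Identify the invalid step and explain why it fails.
Step 3: Take square root: x = sqrt(-3)

Step 3 takes the square root of -3, which is negative. In the real number system, the square root of a negative number is undefined. The equation x^2 + 3 = 0 has no real solutions. Square roots of negative numbers only exist in the complex numbers.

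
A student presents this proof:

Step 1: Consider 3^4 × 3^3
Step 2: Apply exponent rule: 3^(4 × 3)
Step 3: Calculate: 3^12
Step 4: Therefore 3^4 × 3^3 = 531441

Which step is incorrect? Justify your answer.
Step 2: Apply exponent rule: 3^(4 × 3)

Step 2 incorrectly states that a^b × a^c = a^(b×c). The correct rule is a^b × a^c = a^(b+c). The actual value is 3^4 × 3^3 = 3^7 = 2187, not 3^12 = 531441.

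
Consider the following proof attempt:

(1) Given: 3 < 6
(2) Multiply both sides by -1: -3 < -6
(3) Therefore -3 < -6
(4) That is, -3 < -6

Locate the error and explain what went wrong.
Step 2: Multiply both sides by -1: -3 < -6

Step 2 multiplies both sides by -1 but fails to reverse the inequality sign. When multiplying (or dividing) an inequality by a negative number, the direction must be reversed. Since 3 < 6, we should get -3 > -6, i.e., -3 > -6.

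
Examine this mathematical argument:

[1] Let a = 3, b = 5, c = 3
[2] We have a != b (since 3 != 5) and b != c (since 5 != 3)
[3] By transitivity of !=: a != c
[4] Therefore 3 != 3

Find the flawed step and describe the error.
Step 3: By transitivity of !=: a != c

Step 3 incorrectly applies transitivity to the '!=' relation. Transitivity states: if a R b and b R c, then a R c. However, '!=' is not transitive. Counterexample: 3 != 5 and 5 != 3, but 3 = 3 (both equal 3). Transitivity holds for relations like <, <=, =, but not for !=.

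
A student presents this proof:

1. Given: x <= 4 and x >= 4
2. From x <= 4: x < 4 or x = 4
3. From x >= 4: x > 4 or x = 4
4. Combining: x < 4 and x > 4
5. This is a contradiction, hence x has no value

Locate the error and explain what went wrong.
Step 4: Combining: x < 4 and x > 4

Step 4 incorrectly combines the conditions. From x <= 4 and x >= 4, the intersection is x = 4. The error treats the 'or' cases as 'and' requirements. The correct conclusion is that x = 4 is the unique solution, not that no solution exists.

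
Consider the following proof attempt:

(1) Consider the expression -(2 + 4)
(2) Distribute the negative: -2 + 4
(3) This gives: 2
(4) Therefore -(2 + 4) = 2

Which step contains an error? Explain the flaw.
Step 2: Distribute the negative: -2 + 4

Step 2 incorrectly distributes the negative sign. The correct distribution is -(2 + 4) = -2 - 4 = -6. The negative must be applied to both terms, not just the first. The error treats -(2 + 4) as -2 + 4, which equals 2 instead of -6.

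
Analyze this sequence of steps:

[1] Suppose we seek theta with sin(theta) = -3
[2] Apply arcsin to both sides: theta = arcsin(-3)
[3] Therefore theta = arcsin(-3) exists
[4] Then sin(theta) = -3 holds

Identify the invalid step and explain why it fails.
Step 2: Apply arcsin to both sides: theta = arcsin(-3)

Step 2 applies arcsin to -3. However, arcsin(x) is only defined for x in [-1, 1] because sin(theta) can only produce values in that range. Since |-3| > 1, arcsin(-3) is undefined. There is no angle whose sine equals -3.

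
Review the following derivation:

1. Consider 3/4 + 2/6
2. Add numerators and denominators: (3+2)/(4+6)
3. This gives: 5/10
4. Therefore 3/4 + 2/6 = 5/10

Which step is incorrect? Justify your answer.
Step 2: Add numerators and denominators: (3+2)/(4+6)

Step 2 incorrectly adds fractions by separately adding numerators and denominators. This is wrong. The correct method requires a common denominator: 3/4 + 2/6 = (3×6 + 2×4)/(4×6) = 26/24 = 13/12. The method used gives 5/10, which is different.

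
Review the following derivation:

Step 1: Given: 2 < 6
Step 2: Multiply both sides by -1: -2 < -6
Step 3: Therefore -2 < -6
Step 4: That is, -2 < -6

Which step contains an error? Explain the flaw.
Step 2: Multiply both sides by -1: -2 < -6

Step 2 multiplies both sides by -1 but fails to reverse the inequality sign. When multiplying (or dividing) an inequality by a negative number, the direction must be reversed. Since 2 < 6, we should get -2 > -6, i.e., -2 > -6.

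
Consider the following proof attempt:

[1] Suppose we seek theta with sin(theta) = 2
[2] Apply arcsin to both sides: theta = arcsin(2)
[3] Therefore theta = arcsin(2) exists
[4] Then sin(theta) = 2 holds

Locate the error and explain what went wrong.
Step 2: Apply arcsin to both sides: theta = arcsin(2)

Step 2 applies arcsin to 2. However, arcsin(x) is only defined for x in [-1, 1] because sin(theta) can only produce values in that range. Since |2| > 1, arcsin(2) is undefined. There is no angle whose sine equals 2.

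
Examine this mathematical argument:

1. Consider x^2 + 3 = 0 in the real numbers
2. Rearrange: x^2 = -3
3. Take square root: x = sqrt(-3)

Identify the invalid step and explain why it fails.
Step 3: Take square root: x = sqrt(-3)

Step 3 takes the square root of -3, which is negative. In the real number system, the square root of a negative number is undefined. The equation x^2 + 3 = 0 has no real solutions. Square roots of negative numbers only exist in the complex numbers.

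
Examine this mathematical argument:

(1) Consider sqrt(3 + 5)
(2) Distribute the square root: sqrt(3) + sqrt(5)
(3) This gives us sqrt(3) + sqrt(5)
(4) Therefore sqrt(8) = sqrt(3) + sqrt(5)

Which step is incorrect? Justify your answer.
Step 2: Distribute the square root: sqrt(3) + sqrt(5)

Step 2 incorrectly 'distributes' the square root over addition. The square root function does not distribute: sqrt(a + b) ≠ sqrt(a) + sqrt(b). In fact, sqrt(3 + 5) = sqrt(8) ≈ 2.8284, while sqrt(3) + sqrt(5) ≈ 3.9681.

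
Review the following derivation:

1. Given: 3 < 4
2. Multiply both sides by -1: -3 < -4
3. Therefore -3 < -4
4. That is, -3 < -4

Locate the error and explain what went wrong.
Step 2: Multiply both sides by -1: -3 < -4

Step 2 multiplies both sides by -1 but fails to reverse the inequality sign. When multiplying (or dividing) an inequality by a negative number, the direction must be reversed. Since 3 < 4, we should get -3 > -4, i.e., -3 > -4.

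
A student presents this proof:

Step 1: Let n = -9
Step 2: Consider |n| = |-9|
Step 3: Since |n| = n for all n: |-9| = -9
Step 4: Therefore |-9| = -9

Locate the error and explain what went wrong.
Step 3: Since |n| = n for all n: |-9| = -9

Step 3 incorrectly states that |n| = n for all n. The correct definition is |n| = n when n >= 0, and |n| = -n when n < 0. Since -9 < 0, we have |-9| = -(-9) = 9, not -9.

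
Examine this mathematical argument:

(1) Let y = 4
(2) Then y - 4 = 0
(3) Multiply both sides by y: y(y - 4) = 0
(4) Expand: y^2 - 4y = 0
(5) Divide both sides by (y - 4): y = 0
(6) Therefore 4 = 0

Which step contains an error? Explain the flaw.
Step 5: Divide both sides by (y - 4): y = 0

Step 5 divides both sides by (y - 4). However, since y = 4, we have (y - 4) = 0. Division by zero is undefined, making this step invalid.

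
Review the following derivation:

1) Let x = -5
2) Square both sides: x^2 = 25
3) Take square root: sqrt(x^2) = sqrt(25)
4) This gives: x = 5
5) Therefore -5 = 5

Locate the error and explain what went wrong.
Step 4: This gives: x = 5

Step 4 incorrectly states that sqrt(x^2) = x. The correct identity is sqrt(x^2) = |x|. Since x = -5 < 0, we have sqrt(x^2) = |-5| = 5, not x = -5.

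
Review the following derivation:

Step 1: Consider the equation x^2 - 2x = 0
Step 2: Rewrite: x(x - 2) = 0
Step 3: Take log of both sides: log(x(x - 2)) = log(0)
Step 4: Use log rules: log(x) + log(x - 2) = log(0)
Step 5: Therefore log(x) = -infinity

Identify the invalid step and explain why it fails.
Step 3: Take log of both sides: log(x(x - 2)) = log(0)

Step 3 takes the logarithm of both sides, resulting in log(0) on the right side. The logarithm is only defined for positive numbers; log(0) is undefined (approaches negative infinity). This operation is invalid.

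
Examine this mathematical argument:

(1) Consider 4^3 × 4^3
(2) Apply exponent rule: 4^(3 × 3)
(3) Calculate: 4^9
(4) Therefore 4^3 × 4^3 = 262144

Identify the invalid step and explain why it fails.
Step 2: Apply exponent rule: 4^(3 × 3)

Step 2 incorrectly states that a^b × a^c = a^(b×c). The correct rule is a^b × a^c = a^(b+c). The actual value is 4^3 × 4^3 = 4^6 = 4096, not 4^9 = 262144.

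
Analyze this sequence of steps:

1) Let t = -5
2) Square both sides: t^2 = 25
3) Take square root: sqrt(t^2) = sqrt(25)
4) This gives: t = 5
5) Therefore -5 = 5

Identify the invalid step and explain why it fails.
Step 4: This gives: t = 5

Step 4 incorrectly states that sqrt(t^2) = t. The correct identity is sqrt(t^2) = |t|. Since t = -5 < 0, we have sqrt(t^2) = |-5| = 5, not t = -5.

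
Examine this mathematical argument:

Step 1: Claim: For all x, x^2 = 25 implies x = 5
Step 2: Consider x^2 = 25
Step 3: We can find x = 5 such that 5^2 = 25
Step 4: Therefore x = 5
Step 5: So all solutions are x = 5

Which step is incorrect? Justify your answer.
Step 4: Therefore x = 5

Step 4 incorrectly concludes that x = 5 is the only solution. The proof shows that x = 5 is A solution (existence), but does not show it is the ONLY solution (uniqueness). In fact, x = -5 is also a solution since (-5)^2 = 25. Finding one solution doesn't prove there are no others.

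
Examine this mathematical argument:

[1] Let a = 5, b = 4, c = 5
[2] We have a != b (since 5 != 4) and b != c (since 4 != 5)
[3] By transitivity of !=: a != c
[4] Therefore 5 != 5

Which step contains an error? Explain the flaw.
Step 3: By transitivity of !=: a != c

Step 3 incorrectly applies transitivity to the '!=' relation. Transitivity states: if a R b and b R c, then a R c. However, '!=' is not transitive. Counterexample: 5 != 4 and 4 != 5, but 5 = 5 (both equal 5). Transitivity holds for relations like <, <=, =, but not for !=.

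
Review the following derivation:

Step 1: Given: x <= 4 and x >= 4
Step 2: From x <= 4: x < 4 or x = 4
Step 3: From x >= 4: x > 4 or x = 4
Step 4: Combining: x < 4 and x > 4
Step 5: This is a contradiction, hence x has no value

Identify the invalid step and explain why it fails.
Step 4: Combining: x < 4 and x > 4

Step 4 incorrectly combines the conditions. From x <= 4 and x >= 4, the intersection is x = 4. The error treats the 'or' cases as 'and' requirements. The correct conclusion is that x = 4 is the unique solution, not that no solution exists.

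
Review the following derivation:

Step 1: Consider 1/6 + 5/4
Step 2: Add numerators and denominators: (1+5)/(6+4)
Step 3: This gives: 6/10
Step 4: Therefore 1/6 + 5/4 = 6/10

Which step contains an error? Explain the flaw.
Step 2: Add numerators and denominators: (1+5)/(6+4)

Step 2 incorrectly adds fractions by separately adding numerators and denominators. This is wrong. The correct method requires a common denominator: 1/6 + 5/4 = (1×4 + 5×6)/(6×4) = 34/24 = 17/12. The method used gives 6/10, which is different.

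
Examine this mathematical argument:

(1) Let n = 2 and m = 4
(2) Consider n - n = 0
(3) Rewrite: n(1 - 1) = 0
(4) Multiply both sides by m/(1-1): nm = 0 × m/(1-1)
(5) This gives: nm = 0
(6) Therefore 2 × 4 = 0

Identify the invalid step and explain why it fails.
Step 4: Multiply both sides by m/(1-1): nm = 0 × m/(1-1)

Step 4 multiplies both sides by m/(1-1). However, 1-1 = 0, so this is multiplication by m/0, which is undefined. We cannot multiply by an undefined expression.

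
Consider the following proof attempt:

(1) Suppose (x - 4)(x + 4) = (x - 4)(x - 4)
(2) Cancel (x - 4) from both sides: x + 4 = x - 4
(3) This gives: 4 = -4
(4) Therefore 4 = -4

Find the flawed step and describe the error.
Step 2: Cancel (x - 4) from both sides: x + 4 = x - 4

Step 2 cancels (x - 4) from both sides. This is only valid if (x - 4) ≠ 0, i.e., x ≠ 4. When x = 4, both sides equal zero regardless of the other factors. The correct approach requires considering x = 4 as a separate case.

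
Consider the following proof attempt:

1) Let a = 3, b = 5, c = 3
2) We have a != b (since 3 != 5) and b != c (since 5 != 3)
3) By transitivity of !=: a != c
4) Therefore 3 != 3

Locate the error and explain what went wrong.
Step 3: By transitivity of !=: a != c

Step 3 incorrectly applies transitivity to the '!=' relation. Transitivity states: if a R b and b R c, then a R c. However, '!=' is not transitive. Counterexample: 3 != 5 and 5 != 3, but 3 = 3 (both equal 3). Transitivity holds for relations like <, <=, =, but not for !=.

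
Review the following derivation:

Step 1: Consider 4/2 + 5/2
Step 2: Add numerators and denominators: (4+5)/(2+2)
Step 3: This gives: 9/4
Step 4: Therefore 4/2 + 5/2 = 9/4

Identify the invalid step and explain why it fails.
Step 2: Add numerators and denominators: (4+5)/(2+2)

Step 2 incorrectly adds fractions by separately adding numerators and denominators. This is wrong. The correct method requires a common denominator: 4/2 + 5/2 = (4×2 + 5×2)/(2×2) = 18/4 = 9/2. The method used gives 9/4, which is different.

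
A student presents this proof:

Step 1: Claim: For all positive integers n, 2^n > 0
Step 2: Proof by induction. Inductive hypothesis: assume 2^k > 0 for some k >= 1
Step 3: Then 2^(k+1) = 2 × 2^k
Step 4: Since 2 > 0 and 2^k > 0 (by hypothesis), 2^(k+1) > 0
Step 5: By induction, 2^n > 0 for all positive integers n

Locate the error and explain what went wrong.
Step 5: By induction, 2^n > 0 for all positive integers n

Step 5 concludes the proof by induction, but no base case was ever established. A valid induction proof requires: (1) a base case proving 2^1 > 0, and (2) an inductive step showing IF 2^k > 0 THEN 2^(k+1) > 0. Steps 2-4 correctly establish the inductive step, but without the base case the conclusion in step 5 does not follow.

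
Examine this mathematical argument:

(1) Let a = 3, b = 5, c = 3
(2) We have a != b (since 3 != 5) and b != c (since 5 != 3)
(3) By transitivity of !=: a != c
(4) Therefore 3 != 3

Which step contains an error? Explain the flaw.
Step 3: By transitivity of !=: a != c

Step 3 incorrectly applies transitivity to the '!=' relation. Transitivity states: if a R b and b R c, then a R c. However, '!=' is not transitive. Counterexample: 3 != 5 and 5 != 3, but 3 = 3 (both equal 3). Transitivity holds for relations like <, <=, =, but not for !=.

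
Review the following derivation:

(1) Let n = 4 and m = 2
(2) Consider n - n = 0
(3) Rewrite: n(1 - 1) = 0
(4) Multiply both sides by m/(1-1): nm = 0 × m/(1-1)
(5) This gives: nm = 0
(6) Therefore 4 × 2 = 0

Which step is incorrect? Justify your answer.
Step 4: Multiply both sides by m/(1-1): nm = 0 × m/(1-1)

Step 4 multiplies both sides by m/(1-1). However, 1-1 = 0, so this is multiplication by m/0, which is undefined. We cannot multiply by an undefined expression.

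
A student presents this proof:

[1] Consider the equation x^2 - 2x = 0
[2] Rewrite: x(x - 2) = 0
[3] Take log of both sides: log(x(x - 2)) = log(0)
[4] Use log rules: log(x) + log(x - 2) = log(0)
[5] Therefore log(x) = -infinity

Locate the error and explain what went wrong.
Step 3: Take log of both sides: log(x(x - 2)) = log(0)

Step 3 takes the logarithm of both sides, resulting in log(0) on the right side. The logarithm is only defined for positive numbers; log(0) is undefined (approaches negative infinity). This operation is invalid.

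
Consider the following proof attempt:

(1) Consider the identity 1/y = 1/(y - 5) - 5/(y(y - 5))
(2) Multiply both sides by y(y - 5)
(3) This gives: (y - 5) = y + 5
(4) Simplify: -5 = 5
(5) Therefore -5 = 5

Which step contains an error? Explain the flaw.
Step 3: This gives: (y - 5) = y + 5

Step 3 makes a sign error when clearing denominators. Multiplying -5/(y(y - 5)) by y(y - 5) gives -5, not +5. The correct result is (y - 5) = y - 5, which is trivially true, not (y - 5) = y + 5. (Step 1 is a valid identity: 1/(y - 5) - 5/(y(y - 5)) = (y - 5)/(y(y - 5)) = 1/y.)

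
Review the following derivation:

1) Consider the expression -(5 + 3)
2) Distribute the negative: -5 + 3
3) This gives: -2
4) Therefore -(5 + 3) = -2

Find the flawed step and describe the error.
Step 2: Distribute the negative: -5 + 3

Step 2 incorrectly distributes the negative sign. The correct distribution is -(5 + 3) = -5 - 3 = -8. The negative must be applied to both terms, not just the first. The error treats -(5 + 3) as -5 + 3, which equals -2 instead of -8.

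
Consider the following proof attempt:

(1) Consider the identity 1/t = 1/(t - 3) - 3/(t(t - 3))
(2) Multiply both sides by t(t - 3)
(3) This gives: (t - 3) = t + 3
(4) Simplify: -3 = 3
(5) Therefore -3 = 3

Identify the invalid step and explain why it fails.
Step 3: This gives: (t - 3) = t + 3

Step 3 makes a sign error when clearing denominators. Multiplying -3/(t(t - 3)) by t(t - 3) gives -3, not +3. The correct result is (t - 3) = t - 3, which is trivially true, not (t - 3) = t + 3. (Step 1 is a valid identity: 1/(t - 3) - 3/(t(t - 3)) = (t - 3)/(t(t - 3)) = 1/t.)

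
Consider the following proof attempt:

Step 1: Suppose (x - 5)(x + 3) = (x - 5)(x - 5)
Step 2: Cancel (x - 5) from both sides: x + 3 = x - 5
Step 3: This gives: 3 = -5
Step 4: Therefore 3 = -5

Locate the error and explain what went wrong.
Step 2: Cancel (x - 5) from both sides: x + 3 = x - 5

Step 2 cancels (x - 5) from both sides. This is only valid if (x - 5) ≠ 0, i.e., x ≠ 5. When x = 5, both sides equal zero regardless of the other factors. The correct approach requires considering x = 5 as a separate case.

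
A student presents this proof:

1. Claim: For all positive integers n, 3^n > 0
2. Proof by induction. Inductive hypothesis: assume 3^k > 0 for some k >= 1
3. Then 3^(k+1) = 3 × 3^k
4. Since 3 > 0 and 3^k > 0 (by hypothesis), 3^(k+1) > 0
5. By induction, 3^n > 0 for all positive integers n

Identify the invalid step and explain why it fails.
Step 5: By induction, 3^n > 0 for all positive integers n

Step 5 concludes the proof by induction, but no base case was ever established. A valid induction proof requires: (1) a base case proving 3^1 > 0, and (2) an inductive step showing IF 3^k > 0 THEN 3^(k+1) > 0. Steps 2-4 correctly establish the inductive step, but without the base case the conclusion in step 5 does not follow.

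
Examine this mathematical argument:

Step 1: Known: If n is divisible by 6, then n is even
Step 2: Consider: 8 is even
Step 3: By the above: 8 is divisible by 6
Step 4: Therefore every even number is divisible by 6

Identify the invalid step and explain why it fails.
Step 3: By the above: 8 is divisible by 6

Step 3 commits the fallacy of affirming the consequent. The known fact 'divisible by 6 → even' does NOT imply 'even → divisible by 6'. That would be the converse, which is false. For example, 8 is even but 8 ÷ 6 = 1.33, which is not an integer.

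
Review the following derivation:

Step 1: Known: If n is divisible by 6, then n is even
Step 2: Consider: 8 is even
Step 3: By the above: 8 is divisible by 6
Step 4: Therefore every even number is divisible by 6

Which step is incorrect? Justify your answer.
Step 3: By the above: 8 is divisible by 6

Step 3 commits the fallacy of affirming the consequent. The known fact 'divisible by 6 → even' does NOT imply 'even → divisible by 6'. That would be the converse, which is false. For example, 8 is even but 8 ÷ 6 = 1.33, which is not an integer.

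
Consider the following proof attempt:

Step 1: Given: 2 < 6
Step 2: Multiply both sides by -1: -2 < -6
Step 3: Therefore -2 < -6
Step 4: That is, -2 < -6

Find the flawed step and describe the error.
Step 2: Multiply both sides by -1: -2 < -6

Step 2 multiplies both sides by -1 but fails to reverse the inequality sign. When multiplying (or dividing) an inequality by a negative number, the direction must be reversed. Since 2 < 6, we should get -2 > -6, i.e., -2 > -6.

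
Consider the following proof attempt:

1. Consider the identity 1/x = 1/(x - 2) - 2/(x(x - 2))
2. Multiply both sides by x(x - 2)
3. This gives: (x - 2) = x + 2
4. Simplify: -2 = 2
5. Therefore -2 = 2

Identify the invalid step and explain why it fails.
Step 3: This gives: (x - 2) = x + 2

Step 3 makes a sign error when clearing denominators. Multiplying -2/(x(x - 2)) by x(x - 2) gives -2, not +2. The correct result is (x - 2) = x - 2, which is trivially true, not (x - 2) = x + 2. (Step 1 is a valid identity: 1/(x - 2) - 2/(x(x - 2)) = (x - 2)/(x(x - 2)) = 1/x.)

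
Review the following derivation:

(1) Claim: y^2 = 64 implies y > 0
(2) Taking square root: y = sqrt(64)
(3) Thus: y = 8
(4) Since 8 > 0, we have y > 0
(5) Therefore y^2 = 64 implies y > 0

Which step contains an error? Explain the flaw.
Step 2: Taking square root: y = sqrt(64)

Step 2 takes the square root and assumes the positive root only. The equation y^2 = 64 actually has two solutions: y = 8 and y = -8. The proof silently assumes y > 0 without justification, then uses this assumption to conclude y > 0, which is circular. The counterexample y = -8 shows the claim is false.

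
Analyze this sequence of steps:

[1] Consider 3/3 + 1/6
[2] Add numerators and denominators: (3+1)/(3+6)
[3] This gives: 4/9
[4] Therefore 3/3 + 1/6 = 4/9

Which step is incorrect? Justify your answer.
Step 2: Add numerators and denominators: (3+1)/(3+6)

Step 2 incorrectly adds fractions by separately adding numerators and denominators. This is wrong. The correct method requires a common denominator: 3/3 + 1/6 = (3×6 + 1×3)/(3×6) = 21/18 = 7/6. The method used gives 4/9, which is different.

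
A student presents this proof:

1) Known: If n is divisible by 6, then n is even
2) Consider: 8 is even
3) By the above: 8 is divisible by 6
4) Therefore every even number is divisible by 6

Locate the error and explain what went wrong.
Step 3: By the above: 8 is divisible by 6

Step 3 commits the fallacy of affirming the consequent. The known fact 'divisible by 6 → even' does NOT imply 'even → divisible by 6'. That would be the converse, which is false. For example, 8 is even but 8 ÷ 6 = 1.33, which is not an integer.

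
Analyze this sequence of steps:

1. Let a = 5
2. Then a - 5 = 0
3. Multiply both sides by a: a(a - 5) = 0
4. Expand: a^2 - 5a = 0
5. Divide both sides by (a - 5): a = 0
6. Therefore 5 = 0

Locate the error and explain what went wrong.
Step 5: Divide both sides by (a - 5): a = 0

Step 5 divides both sides by (a - 5). However, since a = 5, we have (a - 5) = 0. Division by zero is undefined, making this step invalid.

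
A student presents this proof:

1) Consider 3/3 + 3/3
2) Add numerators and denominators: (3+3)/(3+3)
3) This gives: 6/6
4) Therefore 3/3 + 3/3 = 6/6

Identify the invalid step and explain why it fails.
Step 2: Add numerators and denominators: (3+3)/(3+3)

Step 2 incorrectly adds fractions by separately adding numerators and denominators. This is wrong. The correct method requires a common denominator: 3/3 + 3/3 = (3×3 + 3×3)/(3×3) = 18/9 = 2. The method used gives 6/6, which is different.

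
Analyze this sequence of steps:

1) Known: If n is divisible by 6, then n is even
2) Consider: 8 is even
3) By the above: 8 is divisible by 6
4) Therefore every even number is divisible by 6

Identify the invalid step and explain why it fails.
Step 3: By the above: 8 is divisible by 6

Step 3 commits the fallacy of affirming the consequent. The known fact 'divisible by 6 → even' does NOT imply 'even → divisible by 6'. That would be the converse, which is false. For example, 8 is even but 8 ÷ 6 = 1.33, which is not an integer.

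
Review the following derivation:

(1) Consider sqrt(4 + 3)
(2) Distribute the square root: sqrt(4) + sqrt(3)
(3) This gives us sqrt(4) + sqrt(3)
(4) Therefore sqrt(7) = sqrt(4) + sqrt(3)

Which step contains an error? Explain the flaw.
Step 2: Distribute the square root: sqrt(4) + sqrt(3)

Step 2 incorrectly 'distributes' the square root over addition. The square root function does not distribute: sqrt(a + b) ≠ sqrt(a) + sqrt(b). In fact, sqrt(4 + 3) = sqrt(7) ≈ 2.6458, while sqrt(4) + sqrt(3) ≈ 3.7321.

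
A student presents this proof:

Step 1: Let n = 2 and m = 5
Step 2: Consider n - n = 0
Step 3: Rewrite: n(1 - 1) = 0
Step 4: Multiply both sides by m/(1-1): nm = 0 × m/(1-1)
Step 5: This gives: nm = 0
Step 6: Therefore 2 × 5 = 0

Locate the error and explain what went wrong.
Step 4: Multiply both sides by m/(1-1): nm = 0 × m/(1-1)

Step 4 multiplies both sides by m/(1-1). However, 1-1 = 0, so this is multiplication by m/0, which is undefined. We cannot multiply by an undefined expression.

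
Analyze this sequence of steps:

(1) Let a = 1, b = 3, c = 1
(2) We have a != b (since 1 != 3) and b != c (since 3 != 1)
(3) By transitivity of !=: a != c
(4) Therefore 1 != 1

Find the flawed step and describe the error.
Step 3: By transitivity of !=: a != c

Step 3 incorrectly applies transitivity to the '!=' relation. Transitivity states: if a R b and b R c, then a R c. However, '!=' is not transitive. Counterexample: 1 != 3 and 3 != 1, but 1 = 1 (both equal 1). Transitivity holds for relations like <, <=, =, but not for !=.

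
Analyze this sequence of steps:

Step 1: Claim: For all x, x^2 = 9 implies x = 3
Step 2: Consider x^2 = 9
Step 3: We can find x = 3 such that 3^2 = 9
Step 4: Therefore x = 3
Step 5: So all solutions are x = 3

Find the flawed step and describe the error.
Step 4: Therefore x = 3

Step 4 incorrectly concludes that x = 3 is the only solution. The proof shows that x = 3 is A solution (existence), but does not show it is the ONLY solution (uniqueness). In fact, x = -3 is also a solution since (-3)^2 = 9. Finding one solution doesn't prove there are no others.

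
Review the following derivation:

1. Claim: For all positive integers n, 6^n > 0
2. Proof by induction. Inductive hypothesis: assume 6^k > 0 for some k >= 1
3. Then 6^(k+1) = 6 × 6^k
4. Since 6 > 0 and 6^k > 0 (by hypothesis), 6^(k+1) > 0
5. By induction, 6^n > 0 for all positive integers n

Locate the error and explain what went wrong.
Step 5: By induction, 6^n > 0 for all positive integers n

Step 5 concludes the proof by induction, but no base case was ever established. A valid induction proof requires: (1) a base case proving 6^1 > 0, and (2) an inductive step showing IF 6^k > 0 THEN 6^(k+1) > 0. Steps 2-4 correctly establish the inductive step, but without the base case the conclusion in step 5 does not follow.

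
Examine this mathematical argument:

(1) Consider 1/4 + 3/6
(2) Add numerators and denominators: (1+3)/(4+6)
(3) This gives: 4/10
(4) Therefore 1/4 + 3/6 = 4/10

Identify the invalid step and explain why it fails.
Step 2: Add numerators and denominators: (1+3)/(4+6)

Step 2 incorrectly adds fractions by separately adding numerators and denominators. This is wrong. The correct method requires a common denominator: 1/4 + 3/6 = (1×6 + 3×4)/(4×6) = 18/24 = 3/4. The method used gives 4/10, which is different.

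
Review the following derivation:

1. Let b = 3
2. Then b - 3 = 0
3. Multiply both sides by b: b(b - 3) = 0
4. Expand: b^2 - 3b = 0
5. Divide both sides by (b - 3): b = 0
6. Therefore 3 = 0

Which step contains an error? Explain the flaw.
Step 5: Divide both sides by (b - 3): b = 0

Step 5 divides both sides by (b - 3). However, since b = 3, we have (b - 3) = 0. Division by zero is undefined, making this step invalid.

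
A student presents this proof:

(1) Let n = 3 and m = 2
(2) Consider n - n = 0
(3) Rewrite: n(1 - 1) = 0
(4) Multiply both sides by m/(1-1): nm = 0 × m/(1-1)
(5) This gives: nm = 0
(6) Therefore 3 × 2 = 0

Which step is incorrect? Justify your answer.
Step 4: Multiply both sides by m/(1-1): nm = 0 × m/(1-1)

Step 4 multiplies both sides by m/(1-1). However, 1-1 = 0, so this is multiplication by m/0, which is undefined. We cannot multiply by an undefined expression.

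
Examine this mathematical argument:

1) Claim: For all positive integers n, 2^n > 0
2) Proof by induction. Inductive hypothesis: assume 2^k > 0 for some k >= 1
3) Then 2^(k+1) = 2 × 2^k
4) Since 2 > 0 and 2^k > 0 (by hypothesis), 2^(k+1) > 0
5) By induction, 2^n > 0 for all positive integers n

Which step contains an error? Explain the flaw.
Step 5: By induction, 2^n > 0 for all positive integers n

Step 5 concludes the proof by induction, but no base case was ever established. A valid induction proof requires: (1) a base case proving 2^1 > 0, and (2) an inductive step showing IF 2^k > 0 THEN 2^(k+1) > 0. Steps 2-4 correctly establish the inductive step, but without the base case the conclusion in step 5 does not follow.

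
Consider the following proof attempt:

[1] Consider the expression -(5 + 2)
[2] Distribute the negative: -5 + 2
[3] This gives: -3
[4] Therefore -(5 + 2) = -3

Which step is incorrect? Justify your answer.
Step 2: Distribute the negative: -5 + 2

Step 2 incorrectly distributes the negative sign. The correct distribution is -(5 + 2) = -5 - 2 = -7. The negative must be applied to both terms, not just the first. The error treats -(5 + 2) as -5 + 2, which equals -3 instead of -7.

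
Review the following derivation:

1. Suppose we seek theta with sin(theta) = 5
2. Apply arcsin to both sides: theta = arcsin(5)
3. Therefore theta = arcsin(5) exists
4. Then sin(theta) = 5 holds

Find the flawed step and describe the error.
Step 2: Apply arcsin to both sides: theta = arcsin(5)

Step 2 applies arcsin to 5. However, arcsin(x) is only defined for x in [-1, 1] because sin(theta) can only produce values in that range. Since |5| > 1, arcsin(5) is undefined. There is no angle whose sine equals 5.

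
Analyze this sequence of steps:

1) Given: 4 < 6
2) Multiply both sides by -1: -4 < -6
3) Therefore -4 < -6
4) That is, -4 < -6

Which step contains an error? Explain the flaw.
Step 2: Multiply both sides by -1: -4 < -6

Step 2 multiplies both sides by -1 but fails to reverse the inequality sign. When multiplying (or dividing) an inequality by a negative number, the direction must be reversed. Since 4 < 6, we should get -4 > -6, i.e., -4 > -6.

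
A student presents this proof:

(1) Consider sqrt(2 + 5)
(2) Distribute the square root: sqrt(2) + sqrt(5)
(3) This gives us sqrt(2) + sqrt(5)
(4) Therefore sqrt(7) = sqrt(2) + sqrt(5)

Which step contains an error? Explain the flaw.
Step 2: Distribute the square root: sqrt(2) + sqrt(5)

Step 2 incorrectly 'distributes' the square root over addition. The square root function does not distribute: sqrt(a + b) ≠ sqrt(a) + sqrt(b). In fact, sqrt(2 + 5) = sqrt(7) ≈ 2.6458, while sqrt(2) + sqrt(5) ≈ 3.6503.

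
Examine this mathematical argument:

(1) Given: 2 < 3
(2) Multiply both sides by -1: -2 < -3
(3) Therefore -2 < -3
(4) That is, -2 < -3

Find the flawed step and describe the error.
Step 2: Multiply both sides by -1: -2 < -3

Step 2 multiplies both sides by -1 but fails to reverse the inequality sign. When multiplying (or dividing) an inequality by a negative number, the direction must be reversed. Since 2 < 3, we should get -2 > -3, i.e., -2 > -3.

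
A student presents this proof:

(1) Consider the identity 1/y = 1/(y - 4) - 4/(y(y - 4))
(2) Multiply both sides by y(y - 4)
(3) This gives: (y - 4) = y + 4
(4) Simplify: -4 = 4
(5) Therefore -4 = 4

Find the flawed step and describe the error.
Step 3: This gives: (y - 4) = y + 4

Step 3 makes a sign error when clearing denominators. Multiplying -4/(y(y - 4)) by y(y - 4) gives -4, not +4. The correct result is (y - 4) = y - 4, which is trivially true, not (y - 4) = y + 4. (Step 1 is a valid identity: 1/(y - 4) - 4/(y(y - 4)) = (y - 4)/(y(y - 4)) = 1/y.)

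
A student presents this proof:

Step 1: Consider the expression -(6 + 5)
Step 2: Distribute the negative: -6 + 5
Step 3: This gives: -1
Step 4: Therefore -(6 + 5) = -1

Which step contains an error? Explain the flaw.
Step 2: Distribute the negative: -6 + 5

Step 2 incorrectly distributes the negative sign. The correct distribution is -(6 + 5) = -6 - 5 = -11. The negative must be applied to both terms, not just the first. The error treats -(6 + 5) as -6 + 5, which equals -1 instead of -11.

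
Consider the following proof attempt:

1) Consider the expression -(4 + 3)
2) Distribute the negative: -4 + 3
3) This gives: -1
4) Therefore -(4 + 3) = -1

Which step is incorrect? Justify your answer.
Step 2: Distribute the negative: -4 + 3

Step 2 incorrectly distributes the negative sign. The correct distribution is -(4 + 3) = -4 - 3 = -7. The negative must be applied to both terms, not just the first. The error treats -(4 + 3) as -4 + 3, which equals -1 instead of -7.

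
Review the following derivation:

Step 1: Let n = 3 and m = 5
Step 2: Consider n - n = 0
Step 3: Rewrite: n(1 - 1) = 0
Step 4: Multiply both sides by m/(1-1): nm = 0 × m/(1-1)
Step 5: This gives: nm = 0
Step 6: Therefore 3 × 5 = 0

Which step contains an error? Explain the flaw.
Step 4: Multiply both sides by m/(1-1): nm = 0 × m/(1-1)

Step 4 multiplies both sides by m/(1-1). However, 1-1 = 0, so this is multiplication by m/0, which is undefined. We cannot multiply by an undefined expression.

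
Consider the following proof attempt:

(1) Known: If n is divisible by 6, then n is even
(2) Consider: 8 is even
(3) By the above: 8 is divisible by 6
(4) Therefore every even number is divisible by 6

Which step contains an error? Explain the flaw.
Step 3: By the above: 8 is divisible by 6

Step 3 commits the fallacy of affirming the consequent. The known fact 'divisible by 6 → even' does NOT imply 'even → divisible by 6'. That would be the converse, which is false. For example, 8 is even but 8 ÷ 6 = 1.33, which is not an integer.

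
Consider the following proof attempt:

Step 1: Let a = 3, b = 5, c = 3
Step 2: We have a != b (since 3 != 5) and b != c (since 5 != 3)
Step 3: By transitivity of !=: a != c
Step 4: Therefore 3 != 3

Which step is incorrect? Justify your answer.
Step 3: By transitivity of !=: a != c

Step 3 incorrectly applies transitivity to the '!=' relation. Transitivity states: if a R b and b R c, then a R c. However, '!=' is not transitive. Counterexample: 3 != 5 and 5 != 3, but 3 = 3 (both equal 3). Transitivity holds for relations like <, <=, =, but not for !=.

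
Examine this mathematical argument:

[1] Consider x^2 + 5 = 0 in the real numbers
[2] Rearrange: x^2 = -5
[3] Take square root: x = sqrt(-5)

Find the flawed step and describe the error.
Step 3: Take square root: x = sqrt(-5)

Step 3 takes the square root of -5, which is negative. In the real number system, the square root of a negative number is undefined. The equation x^2 + 5 = 0 has no real solutions. Square roots of negative numbers only exist in the complex numbers.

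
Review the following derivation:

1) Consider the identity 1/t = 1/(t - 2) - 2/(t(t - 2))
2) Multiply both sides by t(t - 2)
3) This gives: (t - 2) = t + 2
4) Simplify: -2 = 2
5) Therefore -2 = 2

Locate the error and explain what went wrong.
Step 3: This gives: (t - 2) = t + 2

Step 3 makes a sign error when clearing denominators. Multiplying -2/(t(t - 2)) by t(t - 2) gives -2, not +2. The correct result is (t - 2) = t - 2, which is trivially true, not (t - 2) = t + 2. (Step 1 is a valid identity: 1/(t - 2) - 2/(t(t - 2)) = (t - 2)/(t(t - 2)) = 1/t.)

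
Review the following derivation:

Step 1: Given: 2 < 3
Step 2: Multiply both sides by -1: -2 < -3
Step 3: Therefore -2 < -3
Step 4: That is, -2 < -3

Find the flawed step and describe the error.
Step 2: Multiply both sides by -1: -2 < -3

Step 2 multiplies both sides by -1 but fails to reverse the inequality sign. When multiplying (or dividing) an inequality by a negative number, the direction must be reversed. Since 2 < 3, we should get -2 > -3, i.e., -2 > -3.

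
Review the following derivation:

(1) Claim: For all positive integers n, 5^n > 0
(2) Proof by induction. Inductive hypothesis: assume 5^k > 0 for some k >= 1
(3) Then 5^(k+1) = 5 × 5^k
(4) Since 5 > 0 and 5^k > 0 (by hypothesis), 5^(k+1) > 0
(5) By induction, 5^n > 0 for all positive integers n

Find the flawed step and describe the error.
Step 5: By induction, 5^n > 0 for all positive integers n

Step 5 concludes the proof by induction, but no base case was ever established. A valid induction proof requires: (1) a base case proving 5^1 > 0, and (2) an inductive step showing IF 5^k > 0 THEN 5^(k+1) > 0. Steps 2-4 correctly establish the inductive step, but without the base case the conclusion in step 5 does not follow.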